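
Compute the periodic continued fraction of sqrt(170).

[13; (26)]

Write x_i = (sqrt(170) + m_i)/d_i with (m_0, d_0) = (0, 1). a_0 = floor(sqrt(170)) = 13, since 13^2 = 169 <= 170 < 196 = 14^2.
Iterate m_{i+1} = d_i*a_i - m_i, d_{i+1} = (170 - m_{i+1}^2)/d_i, a_{i+1} = floor((a_0 + m_{i+1})/d_{i+1}):
  m_1 = 1*13 - 0 = 13, d_1 = (170 - 13^2)/1 = 1/1 = 1, a_1 = floor((13 + 13)/1) = 26.
  m_2 = 1*26 - 13 = 13, d_2 = (170 - 13^2)/1 = 1/1 = 1: (m_2, d_2) = (m_1, d_1) = (13, 1), so from here the quotient a_1 repeats; the period length is 1.
Hence the expansion of sqrt(170) is a_0 = 13 followed by the repeating block 26 (period 1).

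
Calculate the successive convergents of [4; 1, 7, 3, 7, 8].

4/1, 5/1, 39/8, 122/25, 893/183, 7266/1489

Using the convergent recurrence p_i = a_i*p_{i-1} + p_{i-2}, q_i = a_i*q_{i-1} + q_{i-2} with p_{-2}=0, p_{-1}=1, q_{-2}=1, q_{-1}=0:
  i=0: a_0=4, p_0 = 4*1 + 0 = 4, q_0 = 4*0 + 1 = 1.
  i=1: a_1=1, p_1 = 1*4 + 1 = 5, q_1 = 1*1 + 0 = 1.
  i=2: a_2=7, p_2 = 7*5 + 4 = 39, q_2 = 7*1 + 1 = 8.
  i=3: a_3=3, p_3 = 3*39 + 5 = 122, q_3 = 3*8 + 1 = 25.
  i=4: a_4=7, p_4 = 7*122 + 39 = 893, q_4 = 7*25 + 8 = 183.
  i=5: a_5=8, p_5 = 8*893 + 122 = 7266, q_5 = 8*183 + 25 = 1489.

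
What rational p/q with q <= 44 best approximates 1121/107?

Expand x = 1121/107 as a continued fraction with the Euclidean algorithm:
  1121 = 10*107 + 51, so a_0 = 10.
  107 = 2*51 + 5, so a_1 = 2.
  51 = 10*5 + 1, so a_2 = 10.
  5 = 5*1 + 0, so a_3 = 5.
so x = [10; 2, 10, 5].
Convergents (p_i = a_i*p_{i-1} + p_{i-2}, q_i = a_i*q_{i-1} + q_{i-2} with p_{-2}=0, p_{-1}=1, q_{-2}=1, q_{-1}=0), until the denominator exceeds 44:
  i=0: a_0=10, p_0 = 10*1 + 0 = 10, q_0 = 10*0 + 1 = 1.
  i=1: a_1=2, p_1 = 2*10 + 1 = 21, q_1 = 2*1 + 0 = 2.
  i=2: a_2=10, p_2 = 10*21 + 10 = 220, q_2 = 10*2 + 1 = 21.
  i=3: a_3=5, p_3 = 5*220 + 21 = 1121, q_3 = 5*21 + 2 = 107.
q_3 = 107 > 44, so the last convergent with denominator <= 44 is p_2/q_2 = 220/21.
The closest fraction with denominator <= 44 is either p_2/q_2 or the intermediate fraction (k*p_2 + p_1)/(k*q_2 + q_1) with the largest k >= 1 whose denominator stays <= 44; these approach x as k grows, and every other convergent or intermediate fraction in range is farther away.
Largest k: floor((44 - q_1)/q_2) = floor((44 - 2)/21) = 2.
That gives (2*220 + 21)/(2*21 + 2) = 461/44.
Compare the errors: |x - 220/21| = |1121*21 - 220*107|/(107*21) = 1/2247, and |x - 461/44| = |1121*44 - 461*107|/(107*44) = 3/4708.
Cross-multiplying, 1*4708 = 4708 < 6741 = 3*2247, so 1/2247 is smaller: the convergent 220/21 is closer to x than 461/44.

220/21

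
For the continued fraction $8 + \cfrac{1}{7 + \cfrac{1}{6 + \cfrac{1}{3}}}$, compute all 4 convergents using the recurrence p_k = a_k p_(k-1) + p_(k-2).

8/1, 57/7, 350/43, 1107/136

Using the convergent recurrence p_i = a_i*p_{i-1} + p_{i-2}, q_i = a_i*q_{i-1} + q_{i-2} with p_{-2}=0, p_{-1}=1, q_{-2}=1, q_{-1}=0:
  i=0: a_0=8, p_0 = 8*1 + 0 = 8, q_0 = 8*0 + 1 = 1.
  i=1: a_1=7, p_1 = 7*8 + 1 = 57, q_1 = 7*1 + 0 = 7.
  i=2: a_2=6, p_2 = 6*57 + 8 = 350, q_2 = 6*7 + 1 = 43.
  i=3: a_3=3, p_3 = 3*350 + 57 = 1107, q_3 = 3*43 + 7 = 136.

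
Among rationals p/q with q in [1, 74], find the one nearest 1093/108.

587/58

Expand x = 1093/108 as a continued fraction with the Euclidean algorithm:
  1093 = 10*108 + 13, so a_0 = 10.
  108 = 8*13 + 4, so a_1 = 8.
  13 = 3*4 + 1, so a_2 = 3.
  4 = 4*1 + 0, so a_3 = 4.
so x = [10; 8, 3, 4].
Convergents (p_i = a_i*p_{i-1} + p_{i-2}, q_i = a_i*q_{i-1} + q_{i-2} with p_{-2}=0, p_{-1}=1, q_{-2}=1, q_{-1}=0), until the denominator exceeds 74:
  i=0: a_0=10, p_0 = 10*1 + 0 = 10, q_0 = 10*0 + 1 = 1.
  i=1: a_1=8, p_1 = 8*10 + 1 = 81, q_1 = 8*1 + 0 = 8.
  i=2: a_2=3, p_2 = 3*81 + 10 = 253, q_2 = 3*8 + 1 = 25.
  i=3: a_3=4, p_3 = 4*253 + 81 = 1093, q_3 = 4*25 + 8 = 108.
q_3 = 108 > 74, so the last convergent with denominator <= 74 is p_2/q_2 = 253/25.
The closest fraction with denominator <= 74 is either p_2/q_2 or the intermediate fraction (k*p_2 + p_1)/(k*q_2 + q_1) with the largest k >= 1 whose denominator stays <= 74; these approach x as k grows, and every other convergent or intermediate fraction in range is farther away.
Largest k: floor((74 - q_1)/q_2) = floor((74 - 8)/25) = 2.
That gives (2*253 + 81)/(2*25 + 8) = 587/58.
Compare the errors: |x - 253/25| = |1093*25 - 253*108|/(108*25) = 1/2700, and |x - 587/58| = |1093*58 - 587*108|/(108*58) = 2/6264.
Cross-multiplying, 2*2700 = 5400 < 6264 = 1*6264, so 2/6264 is smaller: the intermediate fraction 587/58 is closer to x than 253/25.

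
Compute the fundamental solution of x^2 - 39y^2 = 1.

First expand sqrt(39) as a continued fraction. With x_i = (sqrt(39) + m_i)/d_i and (m_0, d_0) = (0, 1): a_0 = floor(sqrt(39)) = 6, since 6^2 = 36 <= 39 < 49 = 7^2.
Iterate m_{i+1} = d_i*a_i - m_i, d_{i+1} = (39 - m_{i+1}^2)/d_i, a_{i+1} = floor((a_0 + m_{i+1})/d_{i+1}):
  m_1 = 1*6 - 0 = 6, d_1 = (39 - 6^2)/1 = 3/1 = 3, a_1 = floor((6 + 6)/3) = 4.
  m_2 = 3*4 - 6 = 6, d_2 = (39 - 6^2)/3 = 3/3 = 1, a_2 = floor((6 + 6)/1) = 12.
  m_3 = 1*12 - 6 = 6, d_3 = (39 - 6^2)/1 = 3/1 = 3: (m_3, d_3) = (m_1, d_1) = (6, 3), so from here the quotients repeat a_1, a_2; the period length is 2.
So sqrt(39) = [6; (4, 12)] with period length k = 2.
k is even, so the fundamental solution of x^2 - 39y^2 = 1 is (p_{k-1}, q_{k-1}) = (p_1, q_1); compute convergents through index 1.
Convergents (p_i = a_i*p_{i-1} + p_{i-2}, q_i = a_i*q_{i-1} + q_{i-2} with p_{-2}=0, p_{-1}=1, q_{-2}=1, q_{-1}=0):
  i=0: a_0=6, p_0 = 6*1 + 0 = 6, q_0 = 6*0 + 1 = 1.
  i=1: a_1=4, p_1 = 4*6 + 1 = 25, q_1 = 4*1 + 0 = 4.
Check: 25^2 - 39*4^2 = 625 - 624 = 1, so (x, y) = (25, 4) solves the equation, and by the theorem it is the least positive solution.

(x, y) = (25, 4)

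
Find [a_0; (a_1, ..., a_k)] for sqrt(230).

[15; (6, 30)]

Write x_i = (sqrt(230) + m_i)/d_i with (m_0, d_0) = (0, 1). a_0 = floor(sqrt(230)) = 15, since 15^2 = 225 <= 230 < 256 = 16^2.
Iterate m_{i+1} = d_i*a_i - m_i, d_{i+1} = (230 - m_{i+1}^2)/d_i, a_{i+1} = floor((a_0 + m_{i+1})/d_{i+1}):
  m_1 = 1*15 - 0 = 15, d_1 = (230 - 15^2)/1 = 5/1 = 5, a_1 = floor((15 + 15)/5) = 6.
  m_2 = 5*6 - 15 = 15, d_2 = (230 - 15^2)/5 = 5/5 = 1, a_2 = floor((15 + 15)/1) = 30.
  m_3 = 1*30 - 15 = 15, d_3 = (230 - 15^2)/1 = 5/1 = 5: (m_3, d_3) = (m_1, d_1) = (15, 5), so from here the quotients repeat a_1, a_2; the period length is 2.
Hence the expansion of sqrt(230) is a_0 = 15 followed by the repeating block 6, 30 (period 2).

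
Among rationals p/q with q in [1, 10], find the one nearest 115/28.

Expand x = 115/28 as a continued fraction with the Euclidean algorithm:
  115 = 4*28 + 3, so a_0 = 4.
  28 = 9*3 + 1, so a_1 = 9.
  3 = 3*1 + 0, so a_2 = 3.
so x = [4; 9, 3].
Convergents (p_i = a_i*p_{i-1} + p_{i-2}, q_i = a_i*q_{i-1} + q_{i-2} with p_{-2}=0, p_{-1}=1, q_{-2}=1, q_{-1}=0), until the denominator exceeds 10:
  i=0: a_0=4, p_0 = 4*1 + 0 = 4, q_0 = 4*0 + 1 = 1.
  i=1: a_1=9, p_1 = 9*4 + 1 = 37, q_1 = 9*1 + 0 = 9.
  i=2: a_2=3, p_2 = 3*37 + 4 = 115, q_2 = 3*9 + 1 = 28.
q_2 = 28 > 10, so the last convergent with denominator <= 10 is p_1/q_1 = 37/9.
The closest fraction with denominator <= 10 is either p_1/q_1 or the intermediate fraction (k*p_1 + p_0)/(k*q_1 + q_0) with the largest k >= 1 whose denominator stays <= 10; these approach x as k grows, and every other convergent or intermediate fraction in range is farther away.
Largest k: floor((10 - q_0)/q_1) = floor((10 - 1)/9) = 1.
That gives (1*37 + 4)/(1*9 + 1) = 41/10.
Compare the errors: |x - 37/9| = |115*9 - 37*28|/(28*9) = 1/252, and |x - 41/10| = |115*10 - 41*28|/(28*10) = 2/280.
Cross-multiplying, 1*280 = 280 < 504 = 2*252, so 1/252 is smaller: the convergent 37/9 is closer to x than 41/10.

37/9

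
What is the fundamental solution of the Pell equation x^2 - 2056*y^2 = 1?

First expand sqrt(2056) as a continued fraction. With x_i = (sqrt(2056) + m_i)/d_i and (m_0, d_0) = (0, 1): a_0 = floor(sqrt(2056)) = 45, since 45^2 = 2025 <= 2056 < 2116 = 46^2.
Iterate m_{i+1} = d_i*a_i - m_i, d_{i+1} = (2056 - m_{i+1}^2)/d_i, a_{i+1} = floor((a_0 + m_{i+1})/d_{i+1}):
  m_1 = 1*45 - 0 = 45, d_1 = (2056 - 45^2)/1 = 31/1 = 31, a_1 = floor((45 + 45)/31) = 2.
  m_2 = 31*2 - 45 = 17, d_2 = (2056 - 17^2)/31 = 1767/31 = 57, a_2 = floor((45 + 17)/57) = 1.
  m_3 = 57*1 - 17 = 40, d_3 = (2056 - 40^2)/57 = 456/57 = 8, a_3 = floor((45 + 40)/8) = 10.
  m_4 = 8*10 - 40 = 40, d_4 = (2056 - 40^2)/8 = 456/8 = 57, a_4 = floor((45 + 40)/57) = 1.
  m_5 = 57*1 - 40 = 17, d_5 = (2056 - 17^2)/57 = 1767/57 = 31, a_5 = floor((45 + 17)/31) = 2.
  m_6 = 31*2 - 17 = 45, d_6 = (2056 - 45^2)/31 = 31/31 = 1, a_6 = floor((45 + 45)/1) = 90.
  m_7 = 1*90 - 45 = 45, d_7 = (2056 - 45^2)/1 = 31/1 = 31: (m_7, d_7) = (m_1, d_1) = (45, 31), so from here the quotients repeat a_1, ..., a_6; the period length is 6.
So sqrt(2056) = [45; (2, 1, 10, 1, 2, 90)] with period length k = 6.
k is even, so the fundamental solution of x^2 - 2056y^2 = 1 is (p_{k-1}, q_{k-1}) = (p_5, q_5); compute convergents through index 5.
Convergents (p_i = a_i*p_{i-1} + p_{i-2}, q_i = a_i*q_{i-1} + q_{i-2} with p_{-2}=0, p_{-1}=1, q_{-2}=1, q_{-1}=0):
  i=0: a_0=45, p_0 = 45*1 + 0 = 45, q_0 = 45*0 + 1 = 1.
  i=1: a_1=2, p_1 = 2*45 + 1 = 91, q_1 = 2*1 + 0 = 2.
  i=2: a_2=1, p_2 = 1*91 + 45 = 136, q_2 = 1*2 + 1 = 3.
  i=3: a_3=10, p_3 = 10*136 + 91 = 1451, q_3 = 10*3 + 2 = 32.
  i=4: a_4=1, p_4 = 1*1451 + 136 = 1587, q_4 = 1*32 + 3 = 35.
  i=5: a_5=2, p_5 = 2*1587 + 1451 = 4625, q_5 = 2*35 + 32 = 102.
Check: 4625^2 - 2056*102^2 = 21390625 - 21390624 = 1, so (x, y) = (4625, 102) solves the equation, and by the theorem it is the least positive solution.

(x, y) = (4625, 102)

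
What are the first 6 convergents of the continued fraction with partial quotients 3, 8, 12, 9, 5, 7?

3/1, 25/8, 303/97, 2752/881, 14063/4502, 101193/32395

Using the convergent recurrence p_i = a_i*p_{i-1} + p_{i-2}, q_i = a_i*q_{i-1} + q_{i-2} with p_{-2}=0, p_{-1}=1, q_{-2}=1, q_{-1}=0:
  i=0: a_0=3, p_0 = 3*1 + 0 = 3, q_0 = 3*0 + 1 = 1.
  i=1: a_1=8, p_1 = 8*3 + 1 = 25, q_1 = 8*1 + 0 = 8.
  i=2: a_2=12, p_2 = 12*25 + 3 = 303, q_2 = 12*8 + 1 = 97.
  i=3: a_3=9, p_3 = 9*303 + 25 = 2752, q_3 = 9*97 + 8 = 881.
  i=4: a_4=5, p_4 = 5*2752 + 303 = 14063, q_4 = 5*881 + 97 = 4502.
  i=5: a_5=7, p_5 = 7*14063 + 2752 = 101193, q_5 = 7*4502 + 881 = 32395.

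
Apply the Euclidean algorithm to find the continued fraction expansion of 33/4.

[8; 4]

Run the Euclidean algorithm on 33 and 4; the successive quotients are the partial quotients a_0, a_1, ... (each step inverts the fractional part left over by the previous one):
  33 = 8*4 + 1, so a_0 = 8.
  4 = 4*1 + 0, so a_1 = 4.
The remainder reaches 0 after 2 divisions, so the expansion has 2 partial quotients, read off in order.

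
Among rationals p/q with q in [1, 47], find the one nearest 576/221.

86/33

Expand x = 576/221 as a continued fraction with the Euclidean algorithm:
  576 = 2*221 + 134, so a_0 = 2.
  221 = 1*134 + 87, so a_1 = 1.
  134 = 1*87 + 47, so a_2 = 1.
  87 = 1*47 + 40, so a_3 = 1.
  47 = 1*40 + 7, so a_4 = 1.
  40 = 5*7 + 5, so a_5 = 5.
  7 = 1*5 + 2, so a_6 = 1.
  5 = 2*2 + 1, so a_7 = 2.
  2 = 2*1 + 0, so a_8 = 2.
so x = [2; 1, 1, 1, 1, 5, 1, 2, 2].
Convergents (p_i = a_i*p_{i-1} + p_{i-2}, q_i = a_i*q_{i-1} + q_{i-2} with p_{-2}=0, p_{-1}=1, q_{-2}=1, q_{-1}=0), until the denominator exceeds 47:
  i=0: a_0=2, p_0 = 2*1 + 0 = 2, q_0 = 2*0 + 1 = 1.
  i=1: a_1=1, p_1 = 1*2 + 1 = 3, q_1 = 1*1 + 0 = 1.
  i=2: a_2=1, p_2 = 1*3 + 2 = 5, q_2 = 1*1 + 1 = 2.
  i=3: a_3=1, p_3 = 1*5 + 3 = 8, q_3 = 1*2 + 1 = 3.
  i=4: a_4=1, p_4 = 1*8 + 5 = 13, q_4 = 1*3 + 2 = 5.
  i=5: a_5=5, p_5 = 5*13 + 8 = 73, q_5 = 5*5 + 3 = 28.
  i=6: a_6=1, p_6 = 1*73 + 13 = 86, q_6 = 1*28 + 5 = 33.
  i=7: a_7=2, p_7 = 2*86 + 73 = 245, q_7 = 2*33 + 28 = 94.
q_7 = 94 > 47, so the last convergent with denominator <= 47 is p_6/q_6 = 86/33.
The closest fraction with denominator <= 47 is either p_6/q_6 or the intermediate fraction (k*p_6 + p_5)/(k*q_6 + q_5) with the largest k >= 1 whose denominator stays <= 47; these approach x as k grows, and every other convergent or intermediate fraction in range is farther away.
Largest k: floor((47 - q_5)/q_6) = floor((47 - 28)/33) = 0.
Since k = 0, no intermediate fraction beyond p_6/q_6 has denominator <= 47, so the convergent 86/33 is the closest (its error is |576*33 - 86*221|/(221*33) = 2/7293).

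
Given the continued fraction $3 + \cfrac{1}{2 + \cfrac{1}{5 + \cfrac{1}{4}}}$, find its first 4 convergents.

Using the convergent recurrence p_i = a_i*p_{i-1} + p_{i-2}, q_i = a_i*q_{i-1} + q_{i-2} with p_{-2}=0, p_{-1}=1, q_{-2}=1, q_{-1}=0:
  i=0: a_0=3, p_0 = 3*1 + 0 = 3, q_0 = 3*0 + 1 = 1.
  i=1: a_1=2, p_1 = 2*3 + 1 = 7, q_1 = 2*1 + 0 = 2.
  i=2: a_2=5, p_2 = 5*7 + 3 = 38, q_2 = 5*2 + 1 = 11.
  i=3: a_3=4, p_3 = 4*38 + 7 = 159, q_3 = 4*11 + 2 = 46.

3/1, 7/2, 38/11, 159/46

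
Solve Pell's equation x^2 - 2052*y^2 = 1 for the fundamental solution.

First expand sqrt(2052) as a continued fraction. With x_i = (sqrt(2052) + m_i)/d_i and (m_0, d_0) = (0, 1): a_0 = floor(sqrt(2052)) = 45, since 45^2 = 2025 <= 2052 < 2116 = 46^2.
Iterate m_{i+1} = d_i*a_i - m_i, d_{i+1} = (2052 - m_{i+1}^2)/d_i, a_{i+1} = floor((a_0 + m_{i+1})/d_{i+1}):
  m_1 = 1*45 - 0 = 45, d_1 = (2052 - 45^2)/1 = 27/1 = 27, a_1 = floor((45 + 45)/27) = 3.
  m_2 = 27*3 - 45 = 36, d_2 = (2052 - 36^2)/27 = 756/27 = 28, a_2 = floor((45 + 36)/28) = 2.
  m_3 = 28*2 - 36 = 20, d_3 = (2052 - 20^2)/28 = 1652/28 = 59, a_3 = floor((45 + 20)/59) = 1.
  m_4 = 59*1 - 20 = 39, d_4 = (2052 - 39^2)/59 = 531/59 = 9, a_4 = floor((45 + 39)/9) = 9.
  m_5 = 9*9 - 39 = 42, d_5 = (2052 - 42^2)/9 = 288/9 = 32, a_5 = floor((45 + 42)/32) = 2.
  m_6 = 32*2 - 42 = 22, d_6 = (2052 - 22^2)/32 = 1568/32 = 49, a_6 = floor((45 + 22)/49) = 1.
  m_7 = 49*1 - 22 = 27, d_7 = (2052 - 27^2)/49 = 1323/49 = 27, a_7 = floor((45 + 27)/27) = 2.
  m_8 = 27*2 - 27 = 27, d_8 = (2052 - 27^2)/27 = 1323/27 = 49, a_8 = floor((45 + 27)/49) = 1.
  m_9 = 49*1 - 27 = 22, d_9 = (2052 - 22^2)/49 = 1568/49 = 32, a_9 = floor((45 + 22)/32) = 2.
  m_10 = 32*2 - 22 = 42, d_10 = (2052 - 42^2)/32 = 288/32 = 9, a_10 = floor((45 + 42)/9) = 9.
  m_11 = 9*9 - 42 = 39, d_11 = (2052 - 39^2)/9 = 531/9 = 59, a_11 = floor((45 + 39)/59) = 1.
  m_12 = 59*1 - 39 = 20, d_12 = (2052 - 20^2)/59 = 1652/59 = 28, a_12 = floor((45 + 20)/28) = 2.
  m_13 = 28*2 - 20 = 36, d_13 = (2052 - 36^2)/28 = 756/28 = 27, a_13 = floor((45 + 36)/27) = 3.
  m_14 = 27*3 - 36 = 45, d_14 = (2052 - 45^2)/27 = 27/27 = 1, a_14 = floor((45 + 45)/1) = 90.
  m_15 = 1*90 - 45 = 45, d_15 = (2052 - 45^2)/1 = 27/1 = 27: (m_15, d_15) = (m_1, d_1) = (45, 27), so from here the quotients repeat a_1, ..., a_14; the period length is 14.
So sqrt(2052) = [45; (3, 2, 1, 9, 2, 1, 2, 1, 2, 9, 1, 2, 3, 90)] with period length k = 14.
k is even, so the fundamental solution of x^2 - 2052y^2 = 1 is (p_{k-1}, q_{k-1}) = (p_13, q_13); compute convergents through index 13.
Convergents (p_i = a_i*p_{i-1} + p_{i-2}, q_i = a_i*q_{i-1} + q_{i-2} with p_{-2}=0, p_{-1}=1, q_{-2}=1, q_{-1}=0):
  i=0: a_0=45, p_0 = 45*1 + 0 = 45, q_0 = 45*0 + 1 = 1.
  i=1: a_1=3, p_1 = 3*45 + 1 = 136, q_1 = 3*1 + 0 = 3.
  i=2: a_2=2, p_2 = 2*136 + 45 = 317, q_2 = 2*3 + 1 = 7.
  i=3: a_3=1, p_3 = 1*317 + 136 = 453, q_3 = 1*7 + 3 = 10.
  i=4: a_4=9, p_4 = 9*453 + 317 = 4394, q_4 = 9*10 + 7 = 97.
  i=5: a_5=2, p_5 = 2*4394 + 453 = 9241, q_5 = 2*97 + 10 = 204.
  i=6: a_6=1, p_6 = 1*9241 + 4394 = 13635, q_6 = 1*204 + 97 = 301.
  i=7: a_7=2, p_7 = 2*13635 + 9241 = 36511, q_7 = 2*301 + 204 = 806.
  i=8: a_8=1, p_8 = 1*36511 + 13635 = 50146, q_8 = 1*806 + 301 = 1107.
  i=9: a_9=2, p_9 = 2*50146 + 36511 = 136803, q_9 = 2*1107 + 806 = 3020.
  i=10: a_10=9, p_10 = 9*136803 + 50146 = 1281373, q_10 = 9*3020 + 1107 = 28287.
  i=11: a_11=1, p_11 = 1*1281373 + 136803 = 1418176, q_11 = 1*28287 + 3020 = 31307.
  i=12: a_12=2, p_12 = 2*1418176 + 1281373 = 4117725, q_12 = 2*31307 + 28287 = 90901.
  i=13: a_13=3, p_13 = 3*4117725 + 1418176 = 13771351, q_13 = 3*90901 + 31307 = 304010.
Check: 13771351^2 - 2052*304010^2 = 189650108365201 - 189650108365200 = 1, so (x, y) = (13771351, 304010) solves the equation, and by the theorem it is the least positive solution.

(x, y) = (13771351, 304010)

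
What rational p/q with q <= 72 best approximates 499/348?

Expand x = 499/348 as a continued fraction with the Euclidean algorithm:
  499 = 1*348 + 151, so a_0 = 1.
  348 = 2*151 + 46, so a_1 = 2.
  151 = 3*46 + 13, so a_2 = 3.
  46 = 3*13 + 7, so a_3 = 3.
  13 = 1*7 + 6, so a_4 = 1.
  7 = 1*6 + 1, so a_5 = 1.
  6 = 6*1 + 0, so a_6 = 6.
so x = [1; 2, 3, 3, 1, 1, 6].
Convergents (p_i = a_i*p_{i-1} + p_{i-2}, q_i = a_i*q_{i-1} + q_{i-2} with p_{-2}=0, p_{-1}=1, q_{-2}=1, q_{-1}=0), until the denominator exceeds 72:
  i=0: a_0=1, p_0 = 1*1 + 0 = 1, q_0 = 1*0 + 1 = 1.
  i=1: a_1=2, p_1 = 2*1 + 1 = 3, q_1 = 2*1 + 0 = 2.
  i=2: a_2=3, p_2 = 3*3 + 1 = 10, q_2 = 3*2 + 1 = 7.
  i=3: a_3=3, p_3 = 3*10 + 3 = 33, q_3 = 3*7 + 2 = 23.
  i=4: a_4=1, p_4 = 1*33 + 10 = 43, q_4 = 1*23 + 7 = 30.
  i=5: a_5=1, p_5 = 1*43 + 33 = 76, q_5 = 1*30 + 23 = 53.
  i=6: a_6=6, p_6 = 6*76 + 43 = 499, q_6 = 6*53 + 30 = 348.
q_6 = 348 > 72, so the last convergent with denominator <= 72 is p_5/q_5 = 76/53.
The closest fraction with denominator <= 72 is either p_5/q_5 or the intermediate fraction (k*p_5 + p_4)/(k*q_5 + q_4) with the largest k >= 1 whose denominator stays <= 72; these approach x as k grows, and every other convergent or intermediate fraction in range is farther away.
Largest k: floor((72 - q_4)/q_5) = floor((72 - 30)/53) = 0.
Since k = 0, no intermediate fraction beyond p_5/q_5 has denominator <= 72, so the convergent 76/53 is the closest (its error is |499*53 - 76*348|/(348*53) = 1/18444).

76/53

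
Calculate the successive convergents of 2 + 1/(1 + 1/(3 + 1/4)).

Using the convergent recurrence p_i = a_i*p_{i-1} + p_{i-2}, q_i = a_i*q_{i-1} + q_{i-2} with p_{-2}=0, p_{-1}=1, q_{-2}=1, q_{-1}=0:
  i=0: a_0=2, p_0 = 2*1 + 0 = 2, q_0 = 2*0 + 1 = 1.
  i=1: a_1=1, p_1 = 1*2 + 1 = 3, q_1 = 1*1 + 0 = 1.
  i=2: a_2=3, p_2 = 3*3 + 2 = 11, q_2 = 3*1 + 1 = 4.
  i=3: a_3=4, p_3 = 4*11 + 3 = 47, q_3 = 4*4 + 1 = 17.

2/1, 3/1, 11/4, 47/17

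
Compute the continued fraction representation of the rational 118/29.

Run the Euclidean algorithm on 118 and 29; the successive quotients are the partial quotients a_0, a_1, ... (each step inverts the fractional part left over by the previous one):
  118 = 4*29 + 2, so a_0 = 4.
  29 = 14*2 + 1, so a_1 = 14.
  2 = 2*1 + 0, so a_2 = 2.
The remainder reaches 0 after 3 divisions, so the expansion has 3 partial quotients, read off in order.

[4; 14, 2]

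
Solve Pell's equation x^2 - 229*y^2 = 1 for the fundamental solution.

(x, y) = (5848201, 386460)

First expand sqrt(229) as a continued fraction. With x_i = (sqrt(229) + m_i)/d_i and (m_0, d_0) = (0, 1): a_0 = floor(sqrt(229)) = 15, since 15^2 = 225 <= 229 < 256 = 16^2.
Iterate m_{i+1} = d_i*a_i - m_i, d_{i+1} = (229 - m_{i+1}^2)/d_i, a_{i+1} = floor((a_0 + m_{i+1})/d_{i+1}):
  m_1 = 1*15 - 0 = 15, d_1 = (229 - 15^2)/1 = 4/1 = 4, a_1 = floor((15 + 15)/4) = 7.
  m_2 = 4*7 - 15 = 13, d_2 = (229 - 13^2)/4 = 60/4 = 15, a_2 = floor((15 + 13)/15) = 1.
  m_3 = 15*1 - 13 = 2, d_3 = (229 - 2^2)/15 = 225/15 = 15, a_3 = floor((15 + 2)/15) = 1.
  m_4 = 15*1 - 2 = 13, d_4 = (229 - 13^2)/15 = 60/15 = 4, a_4 = floor((15 + 13)/4) = 7.
  m_5 = 4*7 - 13 = 15, d_5 = (229 - 15^2)/4 = 4/4 = 1, a_5 = floor((15 + 15)/1) = 30.
  m_6 = 1*30 - 15 = 15, d_6 = (229 - 15^2)/1 = 4/1 = 4: (m_6, d_6) = (m_1, d_1) = (15, 4), so from here the quotients repeat a_1, ..., a_5; the period length is 5.
So sqrt(229) = [15; (7, 1, 1, 7, 30)] with period length k = 5.
k is odd, so (p_{k-1}, q_{k-1}) only solves x^2 - 229y^2 = -1 and the fundamental solution of x^2 - 229y^2 = 1 is (p_{2k-1}, q_{2k-1}) = (p_9, q_9); compute convergents through index 9, running through the period twice.
Convergents (p_i = a_i*p_{i-1} + p_{i-2}, q_i = a_i*q_{i-1} + q_{i-2} with p_{-2}=0, p_{-1}=1, q_{-2}=1, q_{-1}=0):
  i=0: a_0=15, p_0 = 15*1 + 0 = 15, q_0 = 15*0 + 1 = 1.
  i=1: a_1=7, p_1 = 7*15 + 1 = 106, q_1 = 7*1 + 0 = 7.
  i=2: a_2=1, p_2 = 1*106 + 15 = 121, q_2 = 1*7 + 1 = 8.
  i=3: a_3=1, p_3 = 1*121 + 106 = 227, q_3 = 1*8 + 7 = 15.
  i=4: a_4=7, p_4 = 7*227 + 121 = 1710, q_4 = 7*15 + 8 = 113.
  i=5: a_5=30, p_5 = 30*1710 + 227 = 51527, q_5 = 30*113 + 15 = 3405.
  i=6: a_6=7, p_6 = 7*51527 + 1710 = 362399, q_6 = 7*3405 + 113 = 23948.
  i=7: a_7=1, p_7 = 1*362399 + 51527 = 413926, q_7 = 1*23948 + 3405 = 27353.
  i=8: a_8=1, p_8 = 1*413926 + 362399 = 776325, q_8 = 1*27353 + 23948 = 51301.
  i=9: a_9=7, p_9 = 7*776325 + 413926 = 5848201, q_9 = 7*51301 + 27353 = 386460.
Indeed p_4^2 - 229*q_4^2 = 2924100 - 2924101 = -1, not +1.
Check: 5848201^2 - 229*386460^2 = 34201454936401 - 34201454936400 = 1, so (x, y) = (5848201, 386460) solves the equation, and by the theorem it is the least positive solution.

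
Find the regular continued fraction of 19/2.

[9; 2]

Run the Euclidean algorithm on 19 and 2; the successive quotients are the partial quotients a_0, a_1, ... (each step inverts the fractional part left over by the previous one):
  19 = 9*2 + 1, so a_0 = 9.
  2 = 2*1 + 0, so a_1 = 2.
The remainder reaches 0 after 2 divisions, so the expansion has 2 partial quotients, read off in order.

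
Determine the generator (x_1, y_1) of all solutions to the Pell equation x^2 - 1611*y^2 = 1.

First expand sqrt(1611) as a continued fraction. With x_i = (sqrt(1611) + m_i)/d_i and (m_0, d_0) = (0, 1): a_0 = floor(sqrt(1611)) = 40, since 40^2 = 1600 <= 1611 < 1681 = 41^2.
Iterate m_{i+1} = d_i*a_i - m_i, d_{i+1} = (1611 - m_{i+1}^2)/d_i, a_{i+1} = floor((a_0 + m_{i+1})/d_{i+1}):
  m_1 = 1*40 - 0 = 40, d_1 = (1611 - 40^2)/1 = 11/1 = 11, a_1 = floor((40 + 40)/11) = 7.
  m_2 = 11*7 - 40 = 37, d_2 = (1611 - 37^2)/11 = 242/11 = 22, a_2 = floor((40 + 37)/22) = 3.
  m_3 = 22*3 - 37 = 29, d_3 = (1611 - 29^2)/22 = 770/22 = 35, a_3 = floor((40 + 29)/35) = 1.
  m_4 = 35*1 - 29 = 6, d_4 = (1611 - 6^2)/35 = 1575/35 = 45, a_4 = floor((40 + 6)/45) = 1.
  m_5 = 45*1 - 6 = 39, d_5 = (1611 - 39^2)/45 = 90/45 = 2, a_5 = floor((40 + 39)/2) = 39.
  m_6 = 2*39 - 39 = 39, d_6 = (1611 - 39^2)/2 = 90/2 = 45, a_6 = floor((40 + 39)/45) = 1.
  m_7 = 45*1 - 39 = 6, d_7 = (1611 - 6^2)/45 = 1575/45 = 35, a_7 = floor((40 + 6)/35) = 1.
  m_8 = 35*1 - 6 = 29, d_8 = (1611 - 29^2)/35 = 770/35 = 22, a_8 = floor((40 + 29)/22) = 3.
  m_9 = 22*3 - 29 = 37, d_9 = (1611 - 37^2)/22 = 242/22 = 11, a_9 = floor((40 + 37)/11) = 7.
  m_10 = 11*7 - 37 = 40, d_10 = (1611 - 40^2)/11 = 11/11 = 1, a_10 = floor((40 + 40)/1) = 80.
  m_11 = 1*80 - 40 = 40, d_11 = (1611 - 40^2)/1 = 11/1 = 11: (m_11, d_11) = (m_1, d_1) = (40, 11), so from here the quotients repeat a_1, ..., a_10; the period length is 10.
So sqrt(1611) = [40; (7, 3, 1, 1, 39, 1, 1, 3, 7, 80)] with period length k = 10.
k is even, so the fundamental solution of x^2 - 1611y^2 = 1 is (p_{k-1}, q_{k-1}) = (p_9, q_9); compute convergents through index 9.
Convergents (p_i = a_i*p_{i-1} + p_{i-2}, q_i = a_i*q_{i-1} + q_{i-2} with p_{-2}=0, p_{-1}=1, q_{-2}=1, q_{-1}=0):
  i=0: a_0=40, p_0 = 40*1 + 0 = 40, q_0 = 40*0 + 1 = 1.
  i=1: a_1=7, p_1 = 7*40 + 1 = 281, q_1 = 7*1 + 0 = 7.
  i=2: a_2=3, p_2 = 3*281 + 40 = 883, q_2 = 3*7 + 1 = 22.
  i=3: a_3=1, p_3 = 1*883 + 281 = 1164, q_3 = 1*22 + 7 = 29.
  i=4: a_4=1, p_4 = 1*1164 + 883 = 2047, q_4 = 1*29 + 22 = 51.
  i=5: a_5=39, p_5 = 39*2047 + 1164 = 80997, q_5 = 39*51 + 29 = 2018.
  i=6: a_6=1, p_6 = 1*80997 + 2047 = 83044, q_6 = 1*2018 + 51 = 2069.
  i=7: a_7=1, p_7 = 1*83044 + 80997 = 164041, q_7 = 1*2069 + 2018 = 4087.
  i=8: a_8=3, p_8 = 3*164041 + 83044 = 575167, q_8 = 3*4087 + 2069 = 14330.
  i=9: a_9=7, p_9 = 7*575167 + 164041 = 4190210, q_9 = 7*14330 + 4087 = 104397.
Check: 4190210^2 - 1611*104397^2 = 17557859844100 - 17557859844099 = 1, so (x, y) = (4190210, 104397) solves the equation, and by the theorem it is the least positive solution.

(x, y) = (4190210, 104397)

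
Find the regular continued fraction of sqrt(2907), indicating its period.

Write x_i = (sqrt(2907) + m_i)/d_i with (m_0, d_0) = (0, 1). a_0 = floor(sqrt(2907)) = 53, since 53^2 = 2809 <= 2907 < 2916 = 54^2.
Iterate m_{i+1} = d_i*a_i - m_i, d_{i+1} = (2907 - m_{i+1}^2)/d_i, a_{i+1} = floor((a_0 + m_{i+1})/d_{i+1}):
  m_1 = 1*53 - 0 = 53, d_1 = (2907 - 53^2)/1 = 98/1 = 98, a_1 = floor((53 + 53)/98) = 1.
  m_2 = 98*1 - 53 = 45, d_2 = (2907 - 45^2)/98 = 882/98 = 9, a_2 = floor((53 + 45)/9) = 10.
  m_3 = 9*10 - 45 = 45, d_3 = (2907 - 45^2)/9 = 882/9 = 98, a_3 = floor((53 + 45)/98) = 1.
  m_4 = 98*1 - 45 = 53, d_4 = (2907 - 53^2)/98 = 98/98 = 1, a_4 = floor((53 + 53)/1) = 106.
  m_5 = 1*106 - 53 = 53, d_5 = (2907 - 53^2)/1 = 98/1 = 98: (m_5, d_5) = (m_1, d_1) = (53, 98), so from here the quotients repeat a_1, ..., a_4; the period length is 4.
Hence the expansion of sqrt(2907) is a_0 = 53 followed by the repeating block 1, 10, 1, 106 (period 4).

[53; (1, 10, 1, 106)]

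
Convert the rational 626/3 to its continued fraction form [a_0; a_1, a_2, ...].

Run the Euclidean algorithm on 626 and 3; the successive quotients are the partial quotients a_0, a_1, ... (each step inverts the fractional part left over by the previous one):
  626 = 208*3 + 2, so a_0 = 208.
  3 = 1*2 + 1, so a_1 = 1.
  2 = 2*1 + 0, so a_2 = 2.
The remainder reaches 0 after 3 divisions, so the expansion has 3 partial quotients, read off in order.

[208; 1, 2]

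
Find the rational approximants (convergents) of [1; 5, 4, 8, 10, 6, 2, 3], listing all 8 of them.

1/1, 6/5, 25/21, 206/173, 2085/1751, 12716/10679, 27517/23109, 95267/80006

Using the convergent recurrence p_i = a_i*p_{i-1} + p_{i-2}, q_i = a_i*q_{i-1} + q_{i-2} with p_{-2}=0, p_{-1}=1, q_{-2}=1, q_{-1}=0:
  i=0: a_0=1, p_0 = 1*1 + 0 = 1, q_0 = 1*0 + 1 = 1.
  i=1: a_1=5, p_1 = 5*1 + 1 = 6, q_1 = 5*1 + 0 = 5.
  i=2: a_2=4, p_2 = 4*6 + 1 = 25, q_2 = 4*5 + 1 = 21.
  i=3: a_3=8, p_3 = 8*25 + 6 = 206, q_3 = 8*21 + 5 = 173.
  i=4: a_4=10, p_4 = 10*206 + 25 = 2085, q_4 = 10*173 + 21 = 1751.
  i=5: a_5=6, p_5 = 6*2085 + 206 = 12716, q_5 = 6*1751 + 173 = 10679.
  i=6: a_6=2, p_6 = 2*12716 + 2085 = 27517, q_6 = 2*10679 + 1751 = 23109.
  i=7: a_7=3, p_7 = 3*27517 + 12716 = 95267, q_7 = 3*23109 + 10679 = 80006.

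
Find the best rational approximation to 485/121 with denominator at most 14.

Expand x = 485/121 as a continued fraction with the Euclidean algorithm:
  485 = 4*121 + 1, so a_0 = 4.
  121 = 121*1 + 0, so a_1 = 121.
so x = [4; 121].
Convergents (p_i = a_i*p_{i-1} + p_{i-2}, q_i = a_i*q_{i-1} + q_{i-2} with p_{-2}=0, p_{-1}=1, q_{-2}=1, q_{-1}=0), until the denominator exceeds 14:
  i=0: a_0=4, p_0 = 4*1 + 0 = 4, q_0 = 4*0 + 1 = 1.
  i=1: a_1=121, p_1 = 121*4 + 1 = 485, q_1 = 121*1 + 0 = 121.
q_1 = 121 > 14, so the last convergent with denominator <= 14 is p_0/q_0 = 4/1.
The closest fraction with denominator <= 14 is either p_0/q_0 or the intermediate fraction (k*p_0 + p_{-1})/(k*q_0 + q_{-1}) with the largest k >= 1 whose denominator stays <= 14; these approach x as k grows, and every other convergent or intermediate fraction in range is farther away.
Largest k: floor((14 - q_{-1})/q_0) = floor((14 - 0)/1) = 14 (using the seeds p_{-1} = 1, q_{-1} = 0).
That gives (14*4 + 1)/(14*1 + 0) = 57/14.
Compare the errors: |x - 4/1| = |485*1 - 4*121|/(121*1) = 1/121, and |x - 57/14| = |485*14 - 57*121|/(121*14) = 107/1694.
Cross-multiplying, 1*1694 = 1694 < 12947 = 107*121, so 1/121 is smaller: the convergent 4/1 is closer to x than 57/14.

4/1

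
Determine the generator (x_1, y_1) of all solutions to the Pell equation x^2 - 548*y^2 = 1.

First expand sqrt(548) as a continued fraction. With x_i = (sqrt(548) + m_i)/d_i and (m_0, d_0) = (0, 1): a_0 = floor(sqrt(548)) = 23, since 23^2 = 529 <= 548 < 576 = 24^2.
Iterate m_{i+1} = d_i*a_i - m_i, d_{i+1} = (548 - m_{i+1}^2)/d_i, a_{i+1} = floor((a_0 + m_{i+1})/d_{i+1}):
  m_1 = 1*23 - 0 = 23, d_1 = (548 - 23^2)/1 = 19/1 = 19, a_1 = floor((23 + 23)/19) = 2.
  m_2 = 19*2 - 23 = 15, d_2 = (548 - 15^2)/19 = 323/19 = 17, a_2 = floor((23 + 15)/17) = 2.
  m_3 = 17*2 - 15 = 19, d_3 = (548 - 19^2)/17 = 187/17 = 11, a_3 = floor((23 + 19)/11) = 3.
  m_4 = 11*3 - 19 = 14, d_4 = (548 - 14^2)/11 = 352/11 = 32, a_4 = floor((23 + 14)/32) = 1.
  m_5 = 32*1 - 14 = 18, d_5 = (548 - 18^2)/32 = 224/32 = 7, a_5 = floor((23 + 18)/7) = 5.
  m_6 = 7*5 - 18 = 17, d_6 = (548 - 17^2)/7 = 259/7 = 37, a_6 = floor((23 + 17)/37) = 1.
  m_7 = 37*1 - 17 = 20, d_7 = (548 - 20^2)/37 = 148/37 = 4, a_7 = floor((23 + 20)/4) = 10.
  m_8 = 4*10 - 20 = 20, d_8 = (548 - 20^2)/4 = 148/4 = 37, a_8 = floor((23 + 20)/37) = 1.
  m_9 = 37*1 - 20 = 17, d_9 = (548 - 17^2)/37 = 259/37 = 7, a_9 = floor((23 + 17)/7) = 5.
  m_10 = 7*5 - 17 = 18, d_10 = (548 - 18^2)/7 = 224/7 = 32, a_10 = floor((23 + 18)/32) = 1.
  m_11 = 32*1 - 18 = 14, d_11 = (548 - 14^2)/32 = 352/32 = 11, a_11 = floor((23 + 14)/11) = 3.
  m_12 = 11*3 - 14 = 19, d_12 = (548 - 19^2)/11 = 187/11 = 17, a_12 = floor((23 + 19)/17) = 2.
  m_13 = 17*2 - 19 = 15, d_13 = (548 - 15^2)/17 = 323/17 = 19, a_13 = floor((23 + 15)/19) = 2.
  m_14 = 19*2 - 15 = 23, d_14 = (548 - 23^2)/19 = 19/19 = 1, a_14 = floor((23 + 23)/1) = 46.
  m_15 = 1*46 - 23 = 23, d_15 = (548 - 23^2)/1 = 19/1 = 19: (m_15, d_15) = (m_1, d_1) = (23, 19), so from here the quotients repeat a_1, ..., a_14; the period length is 14.
So sqrt(548) = [23; (2, 2, 3, 1, 5, 1, 10, 1, 5, 1, 3, 2, 2, 46)] with period length k = 14.
k is even, so the fundamental solution of x^2 - 548y^2 = 1 is (p_{k-1}, q_{k-1}) = (p_13, q_13); compute convergents through index 13.
Convergents (p_i = a_i*p_{i-1} + p_{i-2}, q_i = a_i*q_{i-1} + q_{i-2} with p_{-2}=0, p_{-1}=1, q_{-2}=1, q_{-1}=0):
  i=0: a_0=23, p_0 = 23*1 + 0 = 23, q_0 = 23*0 + 1 = 1.
  i=1: a_1=2, p_1 = 2*23 + 1 = 47, q_1 = 2*1 + 0 = 2.
  i=2: a_2=2, p_2 = 2*47 + 23 = 117, q_2 = 2*2 + 1 = 5.
  i=3: a_3=3, p_3 = 3*117 + 47 = 398, q_3 = 3*5 + 2 = 17.
  i=4: a_4=1, p_4 = 1*398 + 117 = 515, q_4 = 1*17 + 5 = 22.
  i=5: a_5=5, p_5 = 5*515 + 398 = 2973, q_5 = 5*22 + 17 = 127.
  i=6: a_6=1, p_6 = 1*2973 + 515 = 3488, q_6 = 1*127 + 22 = 149.
  i=7: a_7=10, p_7 = 10*3488 + 2973 = 37853, q_7 = 10*149 + 127 = 1617.
  i=8: a_8=1, p_8 = 1*37853 + 3488 = 41341, q_8 = 1*1617 + 149 = 1766.
  i=9: a_9=5, p_9 = 5*41341 + 37853 = 244558, q_9 = 5*1766 + 1617 = 10447.
  i=10: a_10=1, p_10 = 1*244558 + 41341 = 285899, q_10 = 1*10447 + 1766 = 12213.
  i=11: a_11=3, p_11 = 3*285899 + 244558 = 1102255, q_11 = 3*12213 + 10447 = 47086.
  i=12: a_12=2, p_12 = 2*1102255 + 285899 = 2490409, q_12 = 2*47086 + 12213 = 106385.
  i=13: a_13=2, p_13 = 2*2490409 + 1102255 = 6083073, q_13 = 2*106385 + 47086 = 259856.
Check: 6083073^2 - 548*259856^2 = 37003777123329 - 37003777123328 = 1, so (x, y) = (6083073, 259856) solves the equation, and by the theorem it is the least positive solution.

(x, y) = (6083073, 259856)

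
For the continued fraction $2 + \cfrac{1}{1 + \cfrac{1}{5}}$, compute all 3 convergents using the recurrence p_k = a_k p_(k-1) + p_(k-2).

2/1, 3/1, 17/6

Using the convergent recurrence p_i = a_i*p_{i-1} + p_{i-2}, q_i = a_i*q_{i-1} + q_{i-2} with p_{-2}=0, p_{-1}=1, q_{-2}=1, q_{-1}=0:
  i=0: a_0=2, p_0 = 2*1 + 0 = 2, q_0 = 2*0 + 1 = 1.
  i=1: a_1=1, p_1 = 1*2 + 1 = 3, q_1 = 1*1 + 0 = 1.
  i=2: a_2=5, p_2 = 5*3 + 2 = 17, q_2 = 5*1 + 1 = 6.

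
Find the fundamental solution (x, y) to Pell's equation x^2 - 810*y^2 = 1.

First expand sqrt(810) as a continued fraction. With x_i = (sqrt(810) + m_i)/d_i and (m_0, d_0) = (0, 1): a_0 = floor(sqrt(810)) = 28, since 28^2 = 784 <= 810 < 841 = 29^2.
Iterate m_{i+1} = d_i*a_i - m_i, d_{i+1} = (810 - m_{i+1}^2)/d_i, a_{i+1} = floor((a_0 + m_{i+1})/d_{i+1}):
  m_1 = 1*28 - 0 = 28, d_1 = (810 - 28^2)/1 = 26/1 = 26, a_1 = floor((28 + 28)/26) = 2.
  m_2 = 26*2 - 28 = 24, d_2 = (810 - 24^2)/26 = 234/26 = 9, a_2 = floor((28 + 24)/9) = 5.
  m_3 = 9*5 - 24 = 21, d_3 = (810 - 21^2)/9 = 369/9 = 41, a_3 = floor((28 + 21)/41) = 1.
  m_4 = 41*1 - 21 = 20, d_4 = (810 - 20^2)/41 = 410/41 = 10, a_4 = floor((28 + 20)/10) = 4.
  m_5 = 10*4 - 20 = 20, d_5 = (810 - 20^2)/10 = 410/10 = 41, a_5 = floor((28 + 20)/41) = 1.
  m_6 = 41*1 - 20 = 21, d_6 = (810 - 21^2)/41 = 369/41 = 9, a_6 = floor((28 + 21)/9) = 5.
  m_7 = 9*5 - 21 = 24, d_7 = (810 - 24^2)/9 = 234/9 = 26, a_7 = floor((28 + 24)/26) = 2.
  m_8 = 26*2 - 24 = 28, d_8 = (810 - 28^2)/26 = 26/26 = 1, a_8 = floor((28 + 28)/1) = 56.
  m_9 = 1*56 - 28 = 28, d_9 = (810 - 28^2)/1 = 26/1 = 26: (m_9, d_9) = (m_1, d_1) = (28, 26), so from here the quotients repeat a_1, ..., a_8; the period length is 8.
So sqrt(810) = [28; (2, 5, 1, 4, 1, 5, 2, 56)] with period length k = 8.
k is even, so the fundamental solution of x^2 - 810y^2 = 1 is (p_{k-1}, q_{k-1}) = (p_7, q_7); compute convergents through index 7.
Convergents (p_i = a_i*p_{i-1} + p_{i-2}, q_i = a_i*q_{i-1} + q_{i-2} with p_{-2}=0, p_{-1}=1, q_{-2}=1, q_{-1}=0):
  i=0: a_0=28, p_0 = 28*1 + 0 = 28, q_0 = 28*0 + 1 = 1.
  i=1: a_1=2, p_1 = 2*28 + 1 = 57, q_1 = 2*1 + 0 = 2.
  i=2: a_2=5, p_2 = 5*57 + 28 = 313, q_2 = 5*2 + 1 = 11.
  i=3: a_3=1, p_3 = 1*313 + 57 = 370, q_3 = 1*11 + 2 = 13.
  i=4: a_4=4, p_4 = 4*370 + 313 = 1793, q_4 = 4*13 + 11 = 63.
  i=5: a_5=1, p_5 = 1*1793 + 370 = 2163, q_5 = 1*63 + 13 = 76.
  i=6: a_6=5, p_6 = 5*2163 + 1793 = 12608, q_6 = 5*76 + 63 = 443.
  i=7: a_7=2, p_7 = 2*12608 + 2163 = 27379, q_7 = 2*443 + 76 = 962.
Check: 27379^2 - 810*962^2 = 749609641 - 749609640 = 1, so (x, y) = (27379, 962) solves the equation, and by the theorem it is the least positive solution.

(x, y) = (27379, 962)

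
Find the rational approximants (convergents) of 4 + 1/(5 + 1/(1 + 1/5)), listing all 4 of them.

Using the convergent recurrence p_i = a_i*p_{i-1} + p_{i-2}, q_i = a_i*q_{i-1} + q_{i-2} with p_{-2}=0, p_{-1}=1, q_{-2}=1, q_{-1}=0:
  i=0: a_0=4, p_0 = 4*1 + 0 = 4, q_0 = 4*0 + 1 = 1.
  i=1: a_1=5, p_1 = 5*4 + 1 = 21, q_1 = 5*1 + 0 = 5.
  i=2: a_2=1, p_2 = 1*21 + 4 = 25, q_2 = 1*5 + 1 = 6.
  i=3: a_3=5, p_3 = 5*25 + 21 = 146, q_3 = 5*6 + 5 = 35.

4/1, 21/5, 25/6, 146/35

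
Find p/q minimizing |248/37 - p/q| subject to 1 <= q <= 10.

67/10

Expand x = 248/37 as a continued fraction with the Euclidean algorithm:
  248 = 6*37 + 26, so a_0 = 6.
  37 = 1*26 + 11, so a_1 = 1.
  26 = 2*11 + 4, so a_2 = 2.
  11 = 2*4 + 3, so a_3 = 2.
  4 = 1*3 + 1, so a_4 = 1.
  3 = 3*1 + 0, so a_5 = 3.
so x = [6; 1, 2, 2, 1, 3].
Convergents (p_i = a_i*p_{i-1} + p_{i-2}, q_i = a_i*q_{i-1} + q_{i-2} with p_{-2}=0, p_{-1}=1, q_{-2}=1, q_{-1}=0), until the denominator exceeds 10:
  i=0: a_0=6, p_0 = 6*1 + 0 = 6, q_0 = 6*0 + 1 = 1.
  i=1: a_1=1, p_1 = 1*6 + 1 = 7, q_1 = 1*1 + 0 = 1.
  i=2: a_2=2, p_2 = 2*7 + 6 = 20, q_2 = 2*1 + 1 = 3.
  i=3: a_3=2, p_3 = 2*20 + 7 = 47, q_3 = 2*3 + 1 = 7.
  i=4: a_4=1, p_4 = 1*47 + 20 = 67, q_4 = 1*7 + 3 = 10.
  i=5: a_5=3, p_5 = 3*67 + 47 = 248, q_5 = 3*10 + 7 = 37.
q_5 = 37 > 10, so the last convergent with denominator <= 10 is p_4/q_4 = 67/10.
The closest fraction with denominator <= 10 is either p_4/q_4 or the intermediate fraction (k*p_4 + p_3)/(k*q_4 + q_3) with the largest k >= 1 whose denominator stays <= 10; these approach x as k grows, and every other convergent or intermediate fraction in range is farther away.
Largest k: floor((10 - q_3)/q_4) = floor((10 - 7)/10) = 0.
Since k = 0, no intermediate fraction beyond p_4/q_4 has denominator <= 10, so the convergent 67/10 is the closest (its error is |248*10 - 67*37|/(37*10) = 1/370).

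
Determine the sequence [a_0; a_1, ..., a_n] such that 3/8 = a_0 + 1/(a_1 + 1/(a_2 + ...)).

[0; 2, 1, 2]

Run the Euclidean algorithm on 3 and 8; the successive quotients are the partial quotients a_0, a_1, ... (each step inverts the fractional part left over by the previous one):
  3 = 0*8 + 3, so a_0 = 0.
  8 = 2*3 + 2, so a_1 = 2.
  3 = 1*2 + 1, so a_2 = 1.
  2 = 2*1 + 0, so a_3 = 2.
The remainder reaches 0 after 4 divisions, so the expansion has 4 partial quotients, read off in order.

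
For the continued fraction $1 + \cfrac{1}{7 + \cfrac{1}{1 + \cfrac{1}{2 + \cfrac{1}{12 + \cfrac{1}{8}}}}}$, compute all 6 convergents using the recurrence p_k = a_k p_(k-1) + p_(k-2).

1/1, 8/7, 9/8, 26/23, 321/284, 2594/2295

Using the convergent recurrence p_i = a_i*p_{i-1} + p_{i-2}, q_i = a_i*q_{i-1} + q_{i-2} with p_{-2}=0, p_{-1}=1, q_{-2}=1, q_{-1}=0:
  i=0: a_0=1, p_0 = 1*1 + 0 = 1, q_0 = 1*0 + 1 = 1.
  i=1: a_1=7, p_1 = 7*1 + 1 = 8, q_1 = 7*1 + 0 = 7.
  i=2: a_2=1, p_2 = 1*8 + 1 = 9, q_2 = 1*7 + 1 = 8.
  i=3: a_3=2, p_3 = 2*9 + 8 = 26, q_3 = 2*8 + 7 = 23.
  i=4: a_4=12, p_4 = 12*26 + 9 = 321, q_4 = 12*23 + 8 = 284.
  i=5: a_5=8, p_5 = 8*321 + 26 = 2594, q_5 = 8*284 + 23 = 2295.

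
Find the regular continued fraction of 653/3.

[217; 1, 2]

Run the Euclidean algorithm on 653 and 3; the successive quotients are the partial quotients a_0, a_1, ... (each step inverts the fractional part left over by the previous one):
  653 = 217*3 + 2, so a_0 = 217.
  3 = 1*2 + 1, so a_1 = 1.
  2 = 2*1 + 0, so a_2 = 2.
The remainder reaches 0 after 3 divisions, so the expansion has 3 partial quotients, read off in order.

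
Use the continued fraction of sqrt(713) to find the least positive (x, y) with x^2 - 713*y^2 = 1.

First expand sqrt(713) as a continued fraction. With x_i = (sqrt(713) + m_i)/d_i and (m_0, d_0) = (0, 1): a_0 = floor(sqrt(713)) = 26, since 26^2 = 676 <= 713 < 729 = 27^2.
Iterate m_{i+1} = d_i*a_i - m_i, d_{i+1} = (713 - m_{i+1}^2)/d_i, a_{i+1} = floor((a_0 + m_{i+1})/d_{i+1}):
  m_1 = 1*26 - 0 = 26, d_1 = (713 - 26^2)/1 = 37/1 = 37, a_1 = floor((26 + 26)/37) = 1.
  m_2 = 37*1 - 26 = 11, d_2 = (713 - 11^2)/37 = 592/37 = 16, a_2 = floor((26 + 11)/16) = 2.
  m_3 = 16*2 - 11 = 21, d_3 = (713 - 21^2)/16 = 272/16 = 17, a_3 = floor((26 + 21)/17) = 2.
  m_4 = 17*2 - 21 = 13, d_4 = (713 - 13^2)/17 = 544/17 = 32, a_4 = floor((26 + 13)/32) = 1.
  m_5 = 32*1 - 13 = 19, d_5 = (713 - 19^2)/32 = 352/32 = 11, a_5 = floor((26 + 19)/11) = 4.
  m_6 = 11*4 - 19 = 25, d_6 = (713 - 25^2)/11 = 88/11 = 8, a_6 = floor((26 + 25)/8) = 6.
  m_7 = 8*6 - 25 = 23, d_7 = (713 - 23^2)/8 = 184/8 = 23, a_7 = floor((26 + 23)/23) = 2.
  m_8 = 23*2 - 23 = 23, d_8 = (713 - 23^2)/23 = 184/23 = 8, a_8 = floor((26 + 23)/8) = 6.
  m_9 = 8*6 - 23 = 25, d_9 = (713 - 25^2)/8 = 88/8 = 11, a_9 = floor((26 + 25)/11) = 4.
  m_10 = 11*4 - 25 = 19, d_10 = (713 - 19^2)/11 = 352/11 = 32, a_10 = floor((26 + 19)/32) = 1.
  m_11 = 32*1 - 19 = 13, d_11 = (713 - 13^2)/32 = 544/32 = 17, a_11 = floor((26 + 13)/17) = 2.
  m_12 = 17*2 - 13 = 21, d_12 = (713 - 21^2)/17 = 272/17 = 16, a_12 = floor((26 + 21)/16) = 2.
  m_13 = 16*2 - 21 = 11, d_13 = (713 - 11^2)/16 = 592/16 = 37, a_13 = floor((26 + 11)/37) = 1.
  m_14 = 37*1 - 11 = 26, d_14 = (713 - 26^2)/37 = 37/37 = 1, a_14 = floor((26 + 26)/1) = 52.
  m_15 = 1*52 - 26 = 26, d_15 = (713 - 26^2)/1 = 37/1 = 37: (m_15, d_15) = (m_1, d_1) = (26, 37), so from here the quotients repeat a_1, ..., a_14; the period length is 14.
So sqrt(713) = [26; (1, 2, 2, 1, 4, 6, 2, 6, 4, 1, 2, 2, 1, 52)] with period length k = 14.
k is even, so the fundamental solution of x^2 - 713y^2 = 1 is (p_{k-1}, q_{k-1}) = (p_13, q_13); compute convergents through index 13.
Convergents (p_i = a_i*p_{i-1} + p_{i-2}, q_i = a_i*q_{i-1} + q_{i-2} with p_{-2}=0, p_{-1}=1, q_{-2}=1, q_{-1}=0):
  i=0: a_0=26, p_0 = 26*1 + 0 = 26, q_0 = 26*0 + 1 = 1.
  i=1: a_1=1, p_1 = 1*26 + 1 = 27, q_1 = 1*1 + 0 = 1.
  i=2: a_2=2, p_2 = 2*27 + 26 = 80, q_2 = 2*1 + 1 = 3.
  i=3: a_3=2, p_3 = 2*80 + 27 = 187, q_3 = 2*3 + 1 = 7.
  i=4: a_4=1, p_4 = 1*187 + 80 = 267, q_4 = 1*7 + 3 = 10.
  i=5: a_5=4, p_5 = 4*267 + 187 = 1255, q_5 = 4*10 + 7 = 47.
  i=6: a_6=6, p_6 = 6*1255 + 267 = 7797, q_6 = 6*47 + 10 = 292.
  i=7: a_7=2, p_7 = 2*7797 + 1255 = 16849, q_7 = 2*292 + 47 = 631.
  i=8: a_8=6, p_8 = 6*16849 + 7797 = 108891, q_8 = 6*631 + 292 = 4078.
  i=9: a_9=4, p_9 = 4*108891 + 16849 = 452413, q_9 = 4*4078 + 631 = 16943.
  i=10: a_10=1, p_10 = 1*452413 + 108891 = 561304, q_10 = 1*16943 + 4078 = 21021.
  i=11: a_11=2, p_11 = 2*561304 + 452413 = 1575021, q_11 = 2*21021 + 16943 = 58985.
  i=12: a_12=2, p_12 = 2*1575021 + 561304 = 3711346, q_12 = 2*58985 + 21021 = 138991.
  i=13: a_13=1, p_13 = 1*3711346 + 1575021 = 5286367, q_13 = 1*138991 + 58985 = 197976.
Check: 5286367^2 - 713*197976^2 = 27945676058689 - 27945676058688 = 1, so (x, y) = (5286367, 197976) solves the equation, and by the theorem it is the least positive solution.

(x, y) = (5286367, 197976)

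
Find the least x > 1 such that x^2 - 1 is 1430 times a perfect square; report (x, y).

(x, y) = (13311, 352)

First expand sqrt(1430) as a continued fraction. With x_i = (sqrt(1430) + m_i)/d_i and (m_0, d_0) = (0, 1): a_0 = floor(sqrt(1430)) = 37, since 37^2 = 1369 <= 1430 < 1444 = 38^2.
Iterate m_{i+1} = d_i*a_i - m_i, d_{i+1} = (1430 - m_{i+1}^2)/d_i, a_{i+1} = floor((a_0 + m_{i+1})/d_{i+1}):
  m_1 = 1*37 - 0 = 37, d_1 = (1430 - 37^2)/1 = 61/1 = 61, a_1 = floor((37 + 37)/61) = 1.
  m_2 = 61*1 - 37 = 24, d_2 = (1430 - 24^2)/61 = 854/61 = 14, a_2 = floor((37 + 24)/14) = 4.
  m_3 = 14*4 - 24 = 32, d_3 = (1430 - 32^2)/14 = 406/14 = 29, a_3 = floor((37 + 32)/29) = 2.
  m_4 = 29*2 - 32 = 26, d_4 = (1430 - 26^2)/29 = 754/29 = 26, a_4 = floor((37 + 26)/26) = 2.
  m_5 = 26*2 - 26 = 26, d_5 = (1430 - 26^2)/26 = 754/26 = 29, a_5 = floor((37 + 26)/29) = 2.
  m_6 = 29*2 - 26 = 32, d_6 = (1430 - 32^2)/29 = 406/29 = 14, a_6 = floor((37 + 32)/14) = 4.
  m_7 = 14*4 - 32 = 24, d_7 = (1430 - 24^2)/14 = 854/14 = 61, a_7 = floor((37 + 24)/61) = 1.
  m_8 = 61*1 - 24 = 37, d_8 = (1430 - 37^2)/61 = 61/61 = 1, a_8 = floor((37 + 37)/1) = 74.
  m_9 = 1*74 - 37 = 37, d_9 = (1430 - 37^2)/1 = 61/1 = 61: (m_9, d_9) = (m_1, d_1) = (37, 61), so from here the quotients repeat a_1, ..., a_8; the period length is 8.
So sqrt(1430) = [37; (1, 4, 2, 2, 2, 4, 1, 74)] with period length k = 8.
k is even, so the fundamental solution of x^2 - 1430y^2 = 1 is (p_{k-1}, q_{k-1}) = (p_7, q_7); compute convergents through index 7.
Convergents (p_i = a_i*p_{i-1} + p_{i-2}, q_i = a_i*q_{i-1} + q_{i-2} with p_{-2}=0, p_{-1}=1, q_{-2}=1, q_{-1}=0):
  i=0: a_0=37, p_0 = 37*1 + 0 = 37, q_0 = 37*0 + 1 = 1.
  i=1: a_1=1, p_1 = 1*37 + 1 = 38, q_1 = 1*1 + 0 = 1.
  i=2: a_2=4, p_2 = 4*38 + 37 = 189, q_2 = 4*1 + 1 = 5.
  i=3: a_3=2, p_3 = 2*189 + 38 = 416, q_3 = 2*5 + 1 = 11.
  i=4: a_4=2, p_4 = 2*416 + 189 = 1021, q_4 = 2*11 + 5 = 27.
  i=5: a_5=2, p_5 = 2*1021 + 416 = 2458, q_5 = 2*27 + 11 = 65.
  i=6: a_6=4, p_6 = 4*2458 + 1021 = 10853, q_6 = 4*65 + 27 = 287.
  i=7: a_7=1, p_7 = 1*10853 + 2458 = 13311, q_7 = 1*287 + 65 = 352.
Check: 13311^2 - 1430*352^2 = 177182721 - 177182720 = 1, so (x, y) = (13311, 352) solves the equation, and by the theorem it is the least positive solution.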